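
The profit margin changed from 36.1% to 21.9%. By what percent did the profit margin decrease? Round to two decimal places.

39.34%

The change is 21.9 − 36.1 = -14.2 percentage points.
Relative to the original 36.1%, that is -14.2 ÷ 36.1 ≈ -39.34%.
So the profit margin fell by 39.34%.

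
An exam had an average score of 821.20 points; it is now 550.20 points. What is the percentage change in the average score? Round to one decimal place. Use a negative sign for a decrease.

-33.0%

Change: 550.20 − 821.20 = -271.00.
Relative to the original: -271.00 ÷ 821.20 ≈ -33.0%.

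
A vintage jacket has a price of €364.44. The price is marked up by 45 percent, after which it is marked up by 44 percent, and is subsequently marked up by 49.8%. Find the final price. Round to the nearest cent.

€1139.90

After the 45% increase: €364.44 × 1.45 = €528.438.
Apply the 44% increase: €528.438 × 1.44 = €760.95072.
Apply the 49.8% increase: €760.95072 × 1.498 = €1139.90417856 ≈ €1139.90.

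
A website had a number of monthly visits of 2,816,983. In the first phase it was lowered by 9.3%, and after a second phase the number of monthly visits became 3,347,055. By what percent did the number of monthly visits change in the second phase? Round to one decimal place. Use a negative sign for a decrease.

31.0%

After the first phase: 2,816,983 × 0.907 = 2555003.581.
Second-phase multiplier: 3,347,055 ÷ 2555003.581 ≈ 1.31.
That is a change of 31.0%.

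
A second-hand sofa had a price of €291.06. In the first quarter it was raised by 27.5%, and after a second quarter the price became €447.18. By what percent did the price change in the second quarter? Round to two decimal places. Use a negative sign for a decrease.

20.50%

After the first quarter: €291.06 × 1.275 = €371.1015.
Second-quarter multiplier: €447.18 ÷ €371.1015 ≈ 1.205007.
That is a change of 20.50%.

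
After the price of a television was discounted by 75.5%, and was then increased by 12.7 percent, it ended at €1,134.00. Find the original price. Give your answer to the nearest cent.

The overall multiplier applied was 0.245 × 1.127 = 0.276115.
So the original price was €1,134.00 ÷ 0.276115 ≈ €4,106.98.

€4,106.98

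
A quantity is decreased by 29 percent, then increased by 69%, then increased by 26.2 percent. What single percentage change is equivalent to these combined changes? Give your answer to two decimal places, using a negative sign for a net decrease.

A 29% decrease multiplies by 0.71.
Then a 69% increase: 0.71 × 1.69 = 1.1999.
Then a 26.2% increase: 1.1999 × 1.262 = 1.5142738.
Overall factor 1.5142738, i.e. 51.43%.

51.43%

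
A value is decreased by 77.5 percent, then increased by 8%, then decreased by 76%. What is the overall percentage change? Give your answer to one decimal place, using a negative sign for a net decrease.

A 77.5% decrease multiplies by 0.225.
Then an 8% increase: 0.225 × 1.08 = 0.243.
Then a 76% decrease: 0.243 × 0.24 = 0.05832.
Overall factor 0.05832, i.e. -94.2%.

-94.2%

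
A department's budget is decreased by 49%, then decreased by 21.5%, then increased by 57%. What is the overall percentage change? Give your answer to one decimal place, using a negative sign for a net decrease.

The combined multiplier is 0.51 × 0.785 × 1.57 = 0.6285495.
That corresponds to a decrease of 37.1%.

-37.1%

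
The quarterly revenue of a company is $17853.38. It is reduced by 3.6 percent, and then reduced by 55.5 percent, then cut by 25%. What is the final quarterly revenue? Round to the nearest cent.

$5744.06

After the 3.6% decrease: $17853.38 × 0.964 = $17210.65832.
Apply the 55.5% decrease: $17210.65832 × 0.445 = $7658.7429524.
After the 25% decrease: $7658.7429524 × 0.75 = $5744.0572143 ≈ $5744.06.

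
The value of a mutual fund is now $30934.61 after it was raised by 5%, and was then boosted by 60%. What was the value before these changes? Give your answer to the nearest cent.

Undoing the 60% increase: $30934.61 ÷ 1.6 = $19334.13125.
Undoing the 5% increase: $19334.13125 ÷ 1.05 ≈ $18413.46.

$18413.46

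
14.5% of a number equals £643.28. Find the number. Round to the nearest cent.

£4436.41

£643.28 ÷ 0.145 ≈ £4436.41.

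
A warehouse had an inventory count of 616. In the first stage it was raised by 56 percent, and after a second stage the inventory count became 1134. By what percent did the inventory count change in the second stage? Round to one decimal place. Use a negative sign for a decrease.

18.0%

After the first stage: 616 × 1.56 = 960.96.
Second-stage multiplier: 1134 ÷ 960.96 ≈ 1.18007.
That is a change of 18.0%.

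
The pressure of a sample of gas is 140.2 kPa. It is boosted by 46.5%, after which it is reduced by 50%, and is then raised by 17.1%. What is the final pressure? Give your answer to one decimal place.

120.3 kPa

Each change multiplies by a factor: 1.465 × 0.5 × 1.171 = 0.8577575.
140.2 × 0.8577575 = 120.2576015 ≈ 120.3.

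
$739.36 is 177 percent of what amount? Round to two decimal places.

$739.36 ÷ 1.77 ≈ $417.72.

$417.72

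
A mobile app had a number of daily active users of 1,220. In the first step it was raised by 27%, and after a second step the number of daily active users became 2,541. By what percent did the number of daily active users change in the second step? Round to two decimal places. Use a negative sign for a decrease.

After the first step: 1,220 × 1.27 = 1549.4.
Second-step multiplier: 2,541 ÷ 1549.4 ≈ 1.63999.
That is a change of 64.00%.

64.00%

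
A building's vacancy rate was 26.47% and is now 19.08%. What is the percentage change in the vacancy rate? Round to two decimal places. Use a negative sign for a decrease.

The change is 19.08 − 26.47 = -7.39 percentage points.
Relative to the original 26.47%, that is -7.39 ÷ 26.47 ≈ -27.92%.

-27.92%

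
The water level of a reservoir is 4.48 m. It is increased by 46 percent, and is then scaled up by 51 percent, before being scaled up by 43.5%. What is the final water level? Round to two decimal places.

46% increase: 4.48 × 1.46 = 6.5408.
After the 51% increase: 6.5408 × 1.51 = 9.876608.
After the 43.5% increase: 9.876608 × 1.435 = 14.17293248 ≈ 14.17.

14.17 m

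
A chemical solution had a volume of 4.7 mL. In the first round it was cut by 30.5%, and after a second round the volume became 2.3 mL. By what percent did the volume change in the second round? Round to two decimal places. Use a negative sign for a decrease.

After the first round: 4.7 × 0.695 = 3.2665.
Second-round multiplier: 2.3 ÷ 3.2665 ≈ 0.704118.
That is a change of -29.59%.

-29.59%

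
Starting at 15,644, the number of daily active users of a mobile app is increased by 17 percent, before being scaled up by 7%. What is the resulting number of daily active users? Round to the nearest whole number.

After the 17% increase: 15,644 × 1.17 = 18303.48.
After the 7% increase: 18303.48 × 1.07 = 19584.7236 ≈ 19,585.

19,585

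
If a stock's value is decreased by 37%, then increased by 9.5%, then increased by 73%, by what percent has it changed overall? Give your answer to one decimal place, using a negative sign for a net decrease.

19.3%

The combined multiplier is 0.63 × 1.095 × 1.73 = 1.1934405.
That corresponds to an increase of 19.3%.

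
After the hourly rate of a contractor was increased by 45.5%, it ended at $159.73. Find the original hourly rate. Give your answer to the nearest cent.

$109.78

The overall multiplier applied was 1.455.
So the original hourly rate was $159.73 ÷ 1.455 ≈ $109.78.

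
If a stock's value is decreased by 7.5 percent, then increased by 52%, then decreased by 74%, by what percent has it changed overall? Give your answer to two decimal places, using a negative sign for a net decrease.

The combined multiplier is 0.925 × 1.52 × 0.26 = 0.36556.
That corresponds to a decrease of 63.44%.

-63.44%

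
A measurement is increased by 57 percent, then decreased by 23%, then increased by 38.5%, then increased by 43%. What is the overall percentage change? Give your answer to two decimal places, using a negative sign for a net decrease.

139.43%

The combined multiplier is 1.57 × 0.77 × 1.385 × 1.43 = 2.394286895.
That corresponds to an increase of 139.43%.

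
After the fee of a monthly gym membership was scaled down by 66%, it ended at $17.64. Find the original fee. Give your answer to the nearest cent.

$51.88

The overall multiplier applied was 0.34.
So the original fee was $17.64 ÷ 0.34 ≈ $51.88.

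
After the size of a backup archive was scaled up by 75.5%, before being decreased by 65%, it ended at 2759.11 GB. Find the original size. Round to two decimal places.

Undoing the 65% decrease: 2759.11 ÷ 0.35 ≈ 7883.171429.
Undoing the 75.5% increase: 7883.171429 ÷ 1.755 ≈ 4491.84 GB.

4491.84 GB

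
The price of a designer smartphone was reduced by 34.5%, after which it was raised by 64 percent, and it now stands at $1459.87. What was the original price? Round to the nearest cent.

$1359.03

The overall multiplier applied was 0.655 × 1.64 = 1.0742.
So the original price was $1459.87 ÷ 1.0742 ≈ $1359.03.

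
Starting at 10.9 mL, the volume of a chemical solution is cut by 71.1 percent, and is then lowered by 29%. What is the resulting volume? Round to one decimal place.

Each change multiplies by a factor: 0.289 × 0.71 = 0.20519.
10.9 × 0.20519 = 2.236571 ≈ 2.2.

2.2 mL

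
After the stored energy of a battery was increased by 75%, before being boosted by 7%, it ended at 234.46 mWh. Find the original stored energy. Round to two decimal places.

125.21 mWh

The overall multiplier applied was 1.75 × 1.07 = 1.8725.
So the original stored energy was 234.46 ÷ 1.8725 ≈ 125.21 mWh.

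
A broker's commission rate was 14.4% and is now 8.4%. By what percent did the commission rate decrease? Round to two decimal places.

41.67%

The change is 8.4 − 14.4 = -6.0 percentage points.
Relative to the original 14.4%, that is -6.0 ÷ 14.4 ≈ -41.67%.
So the commission rate fell by 41.67%.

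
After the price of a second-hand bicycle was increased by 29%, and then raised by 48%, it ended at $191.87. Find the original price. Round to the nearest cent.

The overall multiplier applied was 1.29 × 1.48 = 1.9092.
So the original price was $191.87 ÷ 1.9092 ≈ $100.50.

$100.50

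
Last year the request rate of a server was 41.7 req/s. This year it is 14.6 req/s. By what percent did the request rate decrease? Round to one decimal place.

Change: 14.6 − 41.7 = -27.1.
Relative to the original: -27.1 ÷ 41.7 ≈ -65.0%.
So the request rate decreased by 65.0%.

65.0%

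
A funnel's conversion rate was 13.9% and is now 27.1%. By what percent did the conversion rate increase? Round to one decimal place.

The change is 27.1 − 13.9 = 13.2 percentage points.
Relative to the original 13.9%, that is 13.2 ÷ 13.9 ≈ 95.0%.
So the conversion rate rose by 95.0%.

95.0%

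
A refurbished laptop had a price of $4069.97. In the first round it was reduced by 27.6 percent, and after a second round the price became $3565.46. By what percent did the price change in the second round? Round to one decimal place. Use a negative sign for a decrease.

21.0%

After the first round: $4069.97 × 0.724 = $2946.65828.
Second-round multiplier: $3565.46 ÷ $2946.65828 ≈ 1.21.
That is a change of 21.0%.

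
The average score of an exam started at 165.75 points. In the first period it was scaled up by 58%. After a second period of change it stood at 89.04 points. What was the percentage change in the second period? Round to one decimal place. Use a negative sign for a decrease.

-66.0%

After the first period: 165.75 × 1.58 = 261.885.
Second-period multiplier: 89.04 ÷ 261.885 ≈ 0.34.
That is a change of -66.0%.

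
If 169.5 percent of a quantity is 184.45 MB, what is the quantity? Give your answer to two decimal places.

184.45 MB ÷ 1.695 ≈ 108.82 MB.

108.82 MB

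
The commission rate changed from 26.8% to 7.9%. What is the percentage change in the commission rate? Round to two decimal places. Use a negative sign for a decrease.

-70.52%

The change is 7.9 − 26.8 = -18.9 percentage points.
Relative to the original 26.8%, that is -18.9 ÷ 26.8 ≈ -70.52%.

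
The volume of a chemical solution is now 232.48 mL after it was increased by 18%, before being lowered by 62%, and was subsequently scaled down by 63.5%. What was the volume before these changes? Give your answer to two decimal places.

The overall multiplier applied was 1.18 × 0.38 × 0.365 = 0.163666.
So the original volume was 232.48 ÷ 0.163666 ≈ 1420.45 mL.

1420.45 mL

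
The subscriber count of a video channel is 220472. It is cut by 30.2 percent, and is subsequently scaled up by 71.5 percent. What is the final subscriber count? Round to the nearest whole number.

263920

Each change multiplies by a factor: 0.698 × 1.715 = 1.19707.
220472 × 1.19707 = 263920.41704 ≈ 263920.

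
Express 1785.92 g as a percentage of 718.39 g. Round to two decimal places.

1785.92 g ÷ 718.39 g ≈ 248.60%.

248.60%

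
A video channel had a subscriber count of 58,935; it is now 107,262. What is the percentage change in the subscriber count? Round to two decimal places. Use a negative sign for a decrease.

Change: 107,262 − 58,935 = 48,327.
Relative to the original: 48,327 ÷ 58,935 ≈ 82.00%.

82.00%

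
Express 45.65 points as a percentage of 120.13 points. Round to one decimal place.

45.65 points ÷ 120.13 points ≈ 38.0%.

38.0%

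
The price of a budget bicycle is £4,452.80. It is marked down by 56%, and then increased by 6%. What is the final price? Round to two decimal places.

Each change multiplies by a factor: 0.44 × 1.06 = 0.4664.
£4,452.80 × 0.4664 = £2076.78592 ≈ £2,076.79.

£2,076.79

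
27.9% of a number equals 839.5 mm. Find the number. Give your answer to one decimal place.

3009.0 mm

839.5 mm ÷ 0.279 ≈ 3009.0 mm.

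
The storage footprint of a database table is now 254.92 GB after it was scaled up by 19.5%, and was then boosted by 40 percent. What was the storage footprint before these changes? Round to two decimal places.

The overall multiplier applied was 1.195 × 1.4 = 1.673.
So the original storage footprint was 254.92 ÷ 1.673 ≈ 152.37 GB.

152.37 GB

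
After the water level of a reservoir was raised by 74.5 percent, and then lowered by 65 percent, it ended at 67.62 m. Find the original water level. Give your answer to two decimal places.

110.72 m

The overall multiplier applied was 1.745 × 0.35 = 0.61075.
So the original water level was 67.62 ÷ 0.61075 ≈ 110.72 m.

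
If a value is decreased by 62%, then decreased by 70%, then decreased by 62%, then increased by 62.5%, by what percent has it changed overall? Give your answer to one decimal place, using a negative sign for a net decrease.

A 62% decrease multiplies by 0.38.
Then a 70% decrease: 0.38 × 0.3 = 0.114.
Then a 62% decrease: 0.114 × 0.38 = 0.04332.
Then a 62.5% increase: 0.04332 × 1.625 = 0.070395.
Overall factor 0.070395, i.e. -93.0%.

-93.0%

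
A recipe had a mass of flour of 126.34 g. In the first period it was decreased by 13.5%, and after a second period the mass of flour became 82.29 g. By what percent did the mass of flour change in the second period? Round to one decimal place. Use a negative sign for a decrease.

After the first period: 126.34 × 0.865 = 109.2841.
Second-period multiplier: 82.29 ÷ 109.2841 ≈ 0.75299.
That is a change of -24.7%.

-24.7%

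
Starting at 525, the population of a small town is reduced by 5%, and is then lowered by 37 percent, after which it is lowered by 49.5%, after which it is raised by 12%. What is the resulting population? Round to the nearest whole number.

5% decrease: 525 × 0.95 = 498.75.
Apply the 37% decrease: 498.75 × 0.63 = 314.2125.
49.5% decrease: 314.2125 × 0.505 = 158.6773125.
After the 12% increase: 158.6773125 × 1.12 = 177.71859 ≈ 178.

178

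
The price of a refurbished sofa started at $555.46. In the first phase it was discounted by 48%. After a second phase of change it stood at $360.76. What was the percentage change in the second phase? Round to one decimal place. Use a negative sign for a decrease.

24.9%

After the first phase: $555.46 × 0.52 = $288.8392.
Second-phase multiplier: $360.76 ÷ $288.8392 ≈ 1.249.
That is a change of 24.9%.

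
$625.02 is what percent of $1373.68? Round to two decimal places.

45.50%

$625.02 ÷ $1373.68 ≈ 45.50%.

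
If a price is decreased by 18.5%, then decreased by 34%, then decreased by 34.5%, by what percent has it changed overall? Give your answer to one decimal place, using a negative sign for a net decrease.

-64.8%

An 18.5% decrease multiplies by 0.815.
Then a 34% decrease: 0.815 × 0.66 = 0.5379.
Then a 34.5% decrease: 0.5379 × 0.655 = 0.3523245.
Overall factor 0.3523245, i.e. -64.8%.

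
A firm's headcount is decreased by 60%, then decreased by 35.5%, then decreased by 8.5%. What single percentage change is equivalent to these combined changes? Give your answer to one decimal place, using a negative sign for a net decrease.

A 60% decrease multiplies by 0.4.
Then a 35.5% decrease: 0.4 × 0.645 = 0.258.
Then an 8.5% decrease: 0.258 × 0.915 = 0.23607.
Overall factor 0.23607, i.e. -76.4%.

-76.4%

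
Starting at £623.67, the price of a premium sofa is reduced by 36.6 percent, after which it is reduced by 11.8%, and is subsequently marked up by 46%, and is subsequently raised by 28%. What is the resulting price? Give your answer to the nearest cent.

36.6% decrease: £623.67 × 0.634 = £395.40678.
Apply the 11.8% decrease: £395.40678 × 0.882 = £348.74877996.
After the 46% increase: £348.74877996 × 1.46 = £509.1732187416.
28% increase: £509.1732187416 × 1.28 = £651.741719989248 ≈ £651.74.

£651.74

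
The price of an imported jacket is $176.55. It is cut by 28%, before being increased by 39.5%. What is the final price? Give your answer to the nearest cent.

28% decrease: $176.55 × 0.72 = $127.116.
39.5% increase: $127.116 × 1.395 = $177.32682 ≈ $177.33.

$177.33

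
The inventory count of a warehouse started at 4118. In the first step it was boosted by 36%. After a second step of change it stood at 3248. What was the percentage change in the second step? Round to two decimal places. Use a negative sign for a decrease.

-42.00%

After the first step: 4118 × 1.36 = 5600.48.
Second-step multiplier: 3248 ÷ 5600.48 ≈ 0.57995.
That is a change of -42.00%.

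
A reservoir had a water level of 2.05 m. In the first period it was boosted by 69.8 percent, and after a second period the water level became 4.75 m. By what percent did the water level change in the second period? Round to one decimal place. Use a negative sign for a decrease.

36.5%

After the first period: 2.05 × 1.698 = 3.4809.
Second-period multiplier: 4.75 ÷ 3.4809 ≈ 1.36459.
That is a change of 36.5%.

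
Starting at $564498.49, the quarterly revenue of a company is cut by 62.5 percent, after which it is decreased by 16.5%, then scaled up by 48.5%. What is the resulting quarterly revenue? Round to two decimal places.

After the 62.5% decrease: $564498.49 × 0.375 = $211686.93375.
16.5% decrease: $211686.93375 × 0.835 = $176758.58968125.
After the 48.5% increase: $176758.58968125 × 1.485 = $262486.50567665625 ≈ $262486.51.

$262486.51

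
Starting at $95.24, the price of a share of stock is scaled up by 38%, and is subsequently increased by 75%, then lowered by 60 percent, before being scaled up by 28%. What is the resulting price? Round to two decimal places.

$117.76

Each change multiplies by a factor: 1.38 × 1.75 × 0.4 × 1.28 = 1.23648.
$95.24 × 1.23648 = $117.7623552 ≈ $117.76.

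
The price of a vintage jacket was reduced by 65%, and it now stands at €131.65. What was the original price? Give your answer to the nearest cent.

The overall multiplier applied was 0.35.
So the original price was €131.65 ÷ 0.35 ≈ €376.14.

€376.14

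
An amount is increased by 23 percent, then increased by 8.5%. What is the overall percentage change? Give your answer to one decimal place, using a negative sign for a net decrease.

33.5%

The combined multiplier is 1.23 × 1.085 = 1.33455.
That corresponds to an increase of 33.5%.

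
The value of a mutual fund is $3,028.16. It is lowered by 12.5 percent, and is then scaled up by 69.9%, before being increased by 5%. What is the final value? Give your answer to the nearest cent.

Apply the 12.5% decrease: $3,028.16 × 0.875 = $2649.64.
69.9% increase: $2649.64 × 1.699 = $4501.73836.
5% increase: $4501.73836 × 1.05 = $4726.825278 ≈ $4,726.83.

$4,726.83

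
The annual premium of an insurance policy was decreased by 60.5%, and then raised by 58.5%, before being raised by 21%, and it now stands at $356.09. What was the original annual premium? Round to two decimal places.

Undoing the 21% increase: $356.09 ÷ 1.21 ≈ $294.289256.
Undoing the 58.5% increase: $294.289256 ÷ 1.585 ≈ $185.671455.
Undoing the 60.5% decrease: $185.671455 ÷ 0.395 ≈ $470.05.

$470.05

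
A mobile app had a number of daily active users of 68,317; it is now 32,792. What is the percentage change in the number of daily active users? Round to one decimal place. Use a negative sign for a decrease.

-52.0%

Change: 32,792 − 68,317 = -35,525.
Relative to the original: -35,525 ÷ 68,317 ≈ -52.0%.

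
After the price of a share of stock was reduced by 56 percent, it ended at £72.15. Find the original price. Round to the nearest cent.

The overall multiplier applied was 0.44.
So the original price was £72.15 ÷ 0.44 ≈ £163.98.

£163.98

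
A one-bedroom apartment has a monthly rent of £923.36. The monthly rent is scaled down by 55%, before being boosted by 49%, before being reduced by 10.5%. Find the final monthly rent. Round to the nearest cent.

55% decrease: £923.36 × 0.45 = £415.512.
After the 49% increase: £415.512 × 1.49 = £619.11288.
After the 10.5% decrease: £619.11288 × 0.895 = £554.1060276 ≈ £554.11.

£554.11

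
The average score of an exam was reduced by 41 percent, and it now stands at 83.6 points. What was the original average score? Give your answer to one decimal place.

The overall multiplier applied was 0.59.
So the original average score was 83.6 ÷ 0.59 ≈ 141.7 points.

141.7 points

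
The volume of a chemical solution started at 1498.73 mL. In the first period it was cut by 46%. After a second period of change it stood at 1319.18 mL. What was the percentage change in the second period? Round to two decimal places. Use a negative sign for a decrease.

63.00%

After the first period: 1498.73 × 0.54 = 809.3142.
Second-period multiplier: 1319.18 ÷ 809.3142 ≈ 1.629997.
That is a change of 63.00%.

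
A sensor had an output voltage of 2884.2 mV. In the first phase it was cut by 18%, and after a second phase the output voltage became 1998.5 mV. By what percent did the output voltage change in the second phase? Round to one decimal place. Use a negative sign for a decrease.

-15.5%

After the first phase: 2884.2 × 0.82 = 2365.044.
Second-phase multiplier: 1998.5 ÷ 2365.044 ≈ 0.84502.
That is a change of -15.5%.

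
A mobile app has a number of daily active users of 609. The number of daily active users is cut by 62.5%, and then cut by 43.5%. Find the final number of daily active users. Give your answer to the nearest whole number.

Each change multiplies by a factor: 0.375 × 0.565 = 0.211875.
609 × 0.211875 = 129.031875 ≈ 129.

129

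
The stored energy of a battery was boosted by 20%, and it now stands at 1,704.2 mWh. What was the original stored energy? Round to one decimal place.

1,420.2 mWh

The overall multiplier applied was 1.2.
So the original stored energy was 1,704.2 ÷ 1.2 ≈ 1,420.2 mWh.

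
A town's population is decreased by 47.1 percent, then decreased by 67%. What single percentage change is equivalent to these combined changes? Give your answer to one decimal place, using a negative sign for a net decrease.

-82.5%

The combined multiplier is 0.529 × 0.33 = 0.17457.
That corresponds to a decrease of 82.5%.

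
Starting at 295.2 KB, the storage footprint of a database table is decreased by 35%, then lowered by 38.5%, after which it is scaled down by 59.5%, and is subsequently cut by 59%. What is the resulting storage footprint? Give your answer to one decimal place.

Each change multiplies by a factor: 0.65 × 0.615 × 0.405 × 0.41 = 0.0663784875.
295.2 × 0.0663784875 = 19.59492951 ≈ 19.6.

19.6 KB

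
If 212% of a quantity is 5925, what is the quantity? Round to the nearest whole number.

2795

5925 ÷ 2.12 ≈ 2795.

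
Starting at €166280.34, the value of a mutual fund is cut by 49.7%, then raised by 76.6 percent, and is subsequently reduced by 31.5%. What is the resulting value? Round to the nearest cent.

€101178.95

49.7% decrease: €166280.34 × 0.503 = €83639.01102.
After the 76.6% increase: €83639.01102 × 1.766 = €147706.49346132.
Apply the 31.5% decrease: €147706.49346132 × 0.685 = €101178.9480210042 ≈ €101178.95.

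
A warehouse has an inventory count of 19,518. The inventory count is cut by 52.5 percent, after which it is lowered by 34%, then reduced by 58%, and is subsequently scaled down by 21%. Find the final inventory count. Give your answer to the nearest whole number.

2,030

52.5% decrease: 19,518 × 0.475 = 9271.05.
34% decrease: 9271.05 × 0.66 = 6118.893.
Apply the 58% decrease: 6118.893 × 0.42 = 2569.93506.
After the 21% decrease: 2569.93506 × 0.79 = 2030.2486974 ≈ 2,030.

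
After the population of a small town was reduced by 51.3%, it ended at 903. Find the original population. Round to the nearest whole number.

1,854

The overall multiplier applied was 0.487.
So the original population was 903 ÷ 0.487 ≈ 1,854.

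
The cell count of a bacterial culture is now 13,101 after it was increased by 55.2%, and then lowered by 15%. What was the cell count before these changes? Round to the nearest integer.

The overall multiplier applied was 1.552 × 0.85 = 1.3192.
So the original cell count was 13,101 ÷ 1.3192 ≈ 9,931.

9,931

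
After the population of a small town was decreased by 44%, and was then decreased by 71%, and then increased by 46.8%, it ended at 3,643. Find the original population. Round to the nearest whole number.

The overall multiplier applied was 0.56 × 0.29 × 1.468 = 0.2384032.
So the original population was 3,643 ÷ 0.2384032 ≈ 15,281.

15,281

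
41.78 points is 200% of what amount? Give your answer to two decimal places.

20.89 points

41.78 points ÷ 2 = 20.89 points.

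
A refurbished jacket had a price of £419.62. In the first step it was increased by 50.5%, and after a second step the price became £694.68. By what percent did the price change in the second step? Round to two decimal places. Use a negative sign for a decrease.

10.00%

After the first step: £419.62 × 1.505 = £631.5281.
Second-step multiplier: £694.68 ÷ £631.5281 ≈ 1.099999.
That is a change of 10.00%.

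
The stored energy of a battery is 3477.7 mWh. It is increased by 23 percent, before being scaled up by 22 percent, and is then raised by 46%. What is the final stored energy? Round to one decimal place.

Apply the 23% increase: 3477.7 × 1.23 = 4277.571.
After the 22% increase: 4277.571 × 1.22 = 5218.63662.
Apply the 46% increase: 5218.63662 × 1.46 = 7619.2094652 ≈ 7619.2.

7619.2 mWh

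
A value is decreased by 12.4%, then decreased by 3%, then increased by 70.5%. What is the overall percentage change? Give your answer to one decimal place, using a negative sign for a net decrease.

A 12.4% decrease multiplies by 0.876.
Then a 3% decrease: 0.876 × 0.97 = 0.84972.
Then a 70.5% increase: 0.84972 × 1.705 = 1.4487726.
Overall factor 1.4487726, i.e. 44.9%.

44.9%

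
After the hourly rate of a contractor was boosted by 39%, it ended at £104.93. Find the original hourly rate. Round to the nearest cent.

£75.49

The overall multiplier applied was 1.39.
So the original hourly rate was £104.93 ÷ 1.39 ≈ £75.49.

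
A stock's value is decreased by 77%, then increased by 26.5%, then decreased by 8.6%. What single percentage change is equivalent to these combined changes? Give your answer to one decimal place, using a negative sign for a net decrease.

-73.4%

The combined multiplier is 0.23 × 1.265 × 0.914 = 0.2659283.
That corresponds to a decrease of 73.4%.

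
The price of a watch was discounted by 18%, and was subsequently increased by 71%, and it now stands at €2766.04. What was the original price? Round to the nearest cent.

€1972.64

The overall multiplier applied was 0.82 × 1.71 = 1.4022.
So the original price was €2766.04 ÷ 1.4022 ≈ €1972.64.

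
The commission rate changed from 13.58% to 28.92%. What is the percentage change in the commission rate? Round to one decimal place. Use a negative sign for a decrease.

The change is 28.92 − 13.58 = 15.34 percentage points.
Relative to the original 13.58%, that is 15.34 ÷ 13.58 ≈ 113.0%.

113.0%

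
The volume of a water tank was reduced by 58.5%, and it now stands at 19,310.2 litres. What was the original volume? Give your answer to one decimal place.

46,530.6 litres

The overall multiplier applied was 0.415.
So the original volume was 19,310.2 ÷ 0.415 ≈ 46,530.6 litres.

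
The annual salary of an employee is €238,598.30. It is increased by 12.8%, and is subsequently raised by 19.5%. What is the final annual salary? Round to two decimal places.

Each change multiplies by a factor: 1.128 × 1.195 = 1.34796.
€238,598.30 × 1.34796 = €321620.964468 ≈ €321,620.96.

€321,620.96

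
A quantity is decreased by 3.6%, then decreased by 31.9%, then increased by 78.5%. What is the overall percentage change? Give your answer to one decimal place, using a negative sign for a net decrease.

The combined multiplier is 0.964 × 0.681 × 1.785 = 1.17182394.
That corresponds to an increase of 17.2%.

17.2%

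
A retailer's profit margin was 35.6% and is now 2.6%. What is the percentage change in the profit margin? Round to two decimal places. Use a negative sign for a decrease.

The change is 2.6 − 35.6 = -33.0 percentage points.
Relative to the original 35.6%, that is -33.0 ÷ 35.6 ≈ -92.70%.

-92.70%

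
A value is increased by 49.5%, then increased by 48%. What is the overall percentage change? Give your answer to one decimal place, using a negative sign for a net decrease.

A 49.5% increase multiplies by 1.495.
Then a 48% increase: 1.495 × 1.48 = 2.2126.
Overall factor 2.2126, i.e. 121.3%.

121.3%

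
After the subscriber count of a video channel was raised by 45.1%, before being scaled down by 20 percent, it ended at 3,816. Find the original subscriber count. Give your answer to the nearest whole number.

The overall multiplier applied was 1.451 × 0.8 = 1.1608.
So the original subscriber count was 3,816 ÷ 1.1608 ≈ 3,287.

3,287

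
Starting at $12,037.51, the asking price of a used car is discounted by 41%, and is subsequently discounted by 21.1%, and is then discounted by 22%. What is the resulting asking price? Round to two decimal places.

41% decrease: $12,037.51 × 0.59 = $7102.1309.
Apply the 21.1% decrease: $7102.1309 × 0.789 = $5603.5812801.
22% decrease: $5603.5812801 × 0.78 = $4370.793398478 ≈ $4,370.79.

$4,370.79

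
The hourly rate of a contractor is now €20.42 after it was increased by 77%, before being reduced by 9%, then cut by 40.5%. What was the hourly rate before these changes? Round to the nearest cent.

€21.31

Undoing the 40.5% decrease: €20.42 ÷ 0.595 ≈ €34.319328.
Undoing the 9% decrease: €34.319328 ÷ 0.91 ≈ €37.713547.
Undoing the 77% increase: €37.713547 ÷ 1.77 ≈ €21.31.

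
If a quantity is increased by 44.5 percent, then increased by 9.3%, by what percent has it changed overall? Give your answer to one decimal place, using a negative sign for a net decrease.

57.9%

A 44.5% increase multiplies by 1.445.
Then a 9.3% increase: 1.445 × 1.093 = 1.579385.
Overall factor 1.579385, i.e. 57.9%.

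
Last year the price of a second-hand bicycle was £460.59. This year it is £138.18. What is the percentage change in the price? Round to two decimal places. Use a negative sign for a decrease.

Change: £138.18 − £460.59 = -£322.41.
Relative to the original: -£322.41 ÷ £460.59 ≈ -70.00%.

-70.00%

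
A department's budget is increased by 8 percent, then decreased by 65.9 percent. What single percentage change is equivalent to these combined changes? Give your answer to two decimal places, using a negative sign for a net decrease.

An 8% increase multiplies by 1.08.
Then a 65.9% decrease: 1.08 × 0.341 = 0.36828.
Overall factor 0.36828, i.e. -63.17%.

-63.17%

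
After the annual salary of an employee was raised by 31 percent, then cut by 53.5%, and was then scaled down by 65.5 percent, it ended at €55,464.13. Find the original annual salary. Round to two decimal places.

€263,917.91

The overall multiplier applied was 1.31 × 0.465 × 0.345 = 0.21015675.
So the original annual salary was €55,464.13 ÷ 0.21015675 ≈ €263,917.91.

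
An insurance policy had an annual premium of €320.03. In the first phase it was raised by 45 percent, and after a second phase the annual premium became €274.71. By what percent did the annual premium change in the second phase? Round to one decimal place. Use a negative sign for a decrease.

After the first phase: €320.03 × 1.45 = €464.0435.
Second-phase multiplier: €274.71 ÷ €464.0435 ≈ 0.59199.
That is a change of -40.8%.

-40.8%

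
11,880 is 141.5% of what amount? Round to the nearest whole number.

8,396

11,880 ÷ 1.415 ≈ 8,396.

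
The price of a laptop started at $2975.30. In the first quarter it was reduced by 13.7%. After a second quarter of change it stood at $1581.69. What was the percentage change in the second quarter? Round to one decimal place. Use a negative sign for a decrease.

-38.4%

After the first quarter: $2975.30 × 0.863 = $2567.6839.
Second-quarter multiplier: $1581.69 ÷ $2567.6839 ≈ 0.616.
That is a change of -38.4%.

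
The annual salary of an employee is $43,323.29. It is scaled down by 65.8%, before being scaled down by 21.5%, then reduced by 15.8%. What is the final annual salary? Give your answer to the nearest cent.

65.8% decrease: $43,323.29 × 0.342 = $14816.56518.
21.5% decrease: $14816.56518 × 0.785 = $11631.0036663.
After the 15.8% decrease: $11631.0036663 × 0.842 = $9793.3050870246 ≈ $9,793.31.

$9,793.31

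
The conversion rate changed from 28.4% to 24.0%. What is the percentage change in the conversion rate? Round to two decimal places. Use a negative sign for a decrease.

The change is 24.0 − 28.4 = -4.4 percentage points.
Relative to the original 28.4%, that is -4.4 ÷ 28.4 ≈ -15.49%.

-15.49%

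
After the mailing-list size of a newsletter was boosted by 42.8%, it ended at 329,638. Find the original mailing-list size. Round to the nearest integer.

The overall multiplier applied was 1.428.
So the original mailing-list size was 329,638 ÷ 1.428 ≈ 230,839.

230,839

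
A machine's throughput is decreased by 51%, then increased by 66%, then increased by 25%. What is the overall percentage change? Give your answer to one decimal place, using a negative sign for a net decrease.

1.7%

A 51% decrease multiplies by 0.49.
Then a 66% increase: 0.49 × 1.66 = 0.8134.
Then a 25% increase: 0.8134 × 1.25 = 1.01675.
Overall factor 1.01675, i.e. 1.7%.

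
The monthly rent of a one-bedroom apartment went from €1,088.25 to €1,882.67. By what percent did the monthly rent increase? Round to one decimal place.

Change: €1,882.67 − €1,088.25 = €794.42.
Relative to the original: €794.42 ÷ €1,088.25 ≈ 73.0%.
So the monthly rent increased by 73.0%.

73.0%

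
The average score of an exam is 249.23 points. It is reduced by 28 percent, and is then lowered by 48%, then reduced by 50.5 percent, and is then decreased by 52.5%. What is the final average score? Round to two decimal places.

Each change multiplies by a factor: 0.72 × 0.52 × 0.495 × 0.475 = 0.0880308.
249.23 × 0.0880308 = 21.939916284 ≈ 21.94.

21.94 points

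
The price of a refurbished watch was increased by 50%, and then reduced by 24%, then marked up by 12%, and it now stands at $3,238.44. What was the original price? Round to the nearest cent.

$2,536.37

The overall multiplier applied was 1.5 × 0.76 × 1.12 = 1.2768.
So the original price was $3,238.44 ÷ 1.2768 ≈ $2,536.37.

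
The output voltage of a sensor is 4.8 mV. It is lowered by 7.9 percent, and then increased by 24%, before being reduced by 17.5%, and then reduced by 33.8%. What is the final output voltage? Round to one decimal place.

Each change multiplies by a factor: 0.921 × 1.24 × 0.825 × 0.662 = 0.623725146.
4.8 × 0.623725146 = 2.9938807008 ≈ 3.0.

3.0 mV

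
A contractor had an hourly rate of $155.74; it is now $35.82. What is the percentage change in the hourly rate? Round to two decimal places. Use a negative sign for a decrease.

Change: $35.82 − $155.74 = -$119.92.
Relative to the original: -$119.92 ÷ $155.74 ≈ -77.00%.

-77.00%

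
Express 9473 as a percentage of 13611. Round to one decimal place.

9473 ÷ 13611 ≈ 69.6%.

69.6%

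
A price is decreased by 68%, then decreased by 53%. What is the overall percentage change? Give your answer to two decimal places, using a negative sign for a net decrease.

-84.96%

The combined multiplier is 0.32 × 0.47 = 0.1504.
That corresponds to a decrease of 84.96%.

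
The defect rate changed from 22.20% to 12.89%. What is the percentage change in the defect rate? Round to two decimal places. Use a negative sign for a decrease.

-41.94%

The change is 12.89 − 22.20 = -9.31 percentage points.
Relative to the original 22.20%, that is -9.31 ÷ 22.20 ≈ -41.94%.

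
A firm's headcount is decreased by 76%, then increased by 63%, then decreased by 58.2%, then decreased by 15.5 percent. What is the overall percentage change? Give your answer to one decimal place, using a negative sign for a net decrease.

-86.2%

The combined multiplier is 0.24 × 1.63 × 0.418 × 0.845 = 0.138175752.
That corresponds to a decrease of 86.2%.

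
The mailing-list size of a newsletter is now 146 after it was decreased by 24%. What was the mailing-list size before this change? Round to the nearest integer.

The overall multiplier applied was 0.76.
So the original mailing-list size was 146 ÷ 0.76 ≈ 192.

192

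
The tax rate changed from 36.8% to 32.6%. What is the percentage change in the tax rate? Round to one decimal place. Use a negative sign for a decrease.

-11.4%

The change is 32.6 − 36.8 = -4.2 percentage points.
Relative to the original 36.8%, that is -4.2 ÷ 36.8 ≈ -11.4%.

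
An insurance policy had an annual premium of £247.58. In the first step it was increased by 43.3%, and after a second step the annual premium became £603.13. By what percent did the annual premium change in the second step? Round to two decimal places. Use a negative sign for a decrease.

After the first step: £247.58 × 1.433 = £354.78214.
Second-step multiplier: £603.13 ÷ £354.78214 ≈ 1.700001.
That is a change of 70.00%.

70.00%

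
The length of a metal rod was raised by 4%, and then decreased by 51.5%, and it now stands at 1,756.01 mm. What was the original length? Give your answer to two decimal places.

The overall multiplier applied was 1.04 × 0.485 = 0.5044.
So the original length was 1,756.01 ÷ 0.5044 ≈ 3,481.38 mm.

3,481.38 mm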